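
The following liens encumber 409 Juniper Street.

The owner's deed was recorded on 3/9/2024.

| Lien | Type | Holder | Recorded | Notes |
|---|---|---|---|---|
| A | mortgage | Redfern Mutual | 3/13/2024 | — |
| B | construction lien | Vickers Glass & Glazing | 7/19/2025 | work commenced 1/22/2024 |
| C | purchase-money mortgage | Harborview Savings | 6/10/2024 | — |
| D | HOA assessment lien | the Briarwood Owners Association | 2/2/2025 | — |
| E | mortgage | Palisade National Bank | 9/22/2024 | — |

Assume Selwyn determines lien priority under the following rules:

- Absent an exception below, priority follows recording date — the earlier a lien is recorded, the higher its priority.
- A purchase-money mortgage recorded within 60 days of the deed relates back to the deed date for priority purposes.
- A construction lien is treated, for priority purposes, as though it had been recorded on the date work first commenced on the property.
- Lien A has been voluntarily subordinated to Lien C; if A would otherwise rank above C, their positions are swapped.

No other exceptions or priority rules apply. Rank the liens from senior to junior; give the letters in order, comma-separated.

B, C, A, E, D

Effective dates: B's effective date is 1/22/2024, when work began; C was recorded 93 days after the deed — beyond 60 days — so no relation-back applies.
By effective date: B (1/22/2024), A (3/13/2024), C (6/10/2024), E (9/22/2024), D (2/2/2025).
Because A would otherwise rank above C, the subordination swaps them.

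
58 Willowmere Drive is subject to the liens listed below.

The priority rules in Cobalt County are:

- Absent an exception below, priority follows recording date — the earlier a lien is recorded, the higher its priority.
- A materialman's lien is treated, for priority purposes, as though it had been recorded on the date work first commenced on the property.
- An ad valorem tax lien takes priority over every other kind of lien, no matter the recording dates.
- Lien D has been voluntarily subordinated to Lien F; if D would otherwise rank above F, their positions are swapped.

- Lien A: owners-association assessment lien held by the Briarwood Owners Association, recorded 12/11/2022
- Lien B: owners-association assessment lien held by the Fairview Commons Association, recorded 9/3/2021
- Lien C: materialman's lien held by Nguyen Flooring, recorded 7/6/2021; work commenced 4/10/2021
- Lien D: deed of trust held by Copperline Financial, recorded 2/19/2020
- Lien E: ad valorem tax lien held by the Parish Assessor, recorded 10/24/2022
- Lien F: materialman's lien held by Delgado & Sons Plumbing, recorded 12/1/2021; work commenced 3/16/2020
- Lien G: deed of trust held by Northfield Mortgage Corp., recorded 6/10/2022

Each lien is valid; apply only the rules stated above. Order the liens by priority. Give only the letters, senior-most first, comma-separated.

E, F, D, C, B, G, A

Effective dates after the stated exceptions: C is treated as recorded 4/10/2021, the work-commencement date; F's effective date is 3/16/2020, when work began.
E is an ad valorem tax lien, so it outranks all other liens regardless of date.
Ordering the rest by effective date: D (2/19/2020), F (3/16/2020), C (4/10/2021), B (9/3/2021), G (6/10/2022), A (12/11/2022).
D would otherwise be senior to F, so under the subordination agreement D and F exchange positions.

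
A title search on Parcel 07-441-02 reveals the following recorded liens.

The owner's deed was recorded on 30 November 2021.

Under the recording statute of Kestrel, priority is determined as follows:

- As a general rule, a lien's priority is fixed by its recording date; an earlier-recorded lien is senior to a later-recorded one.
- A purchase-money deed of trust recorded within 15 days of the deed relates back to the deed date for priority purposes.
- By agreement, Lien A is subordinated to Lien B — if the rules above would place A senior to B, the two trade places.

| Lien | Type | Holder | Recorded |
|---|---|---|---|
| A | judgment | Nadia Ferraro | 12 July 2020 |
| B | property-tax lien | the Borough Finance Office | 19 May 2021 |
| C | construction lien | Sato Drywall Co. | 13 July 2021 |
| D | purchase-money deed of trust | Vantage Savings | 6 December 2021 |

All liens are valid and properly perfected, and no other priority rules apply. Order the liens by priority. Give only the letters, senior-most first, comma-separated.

B, A, C, D

Adjusting effective dates: D relates back to the deed date 30 November 2021.
Ordering by effective date: A (12 July 2020), B (19 May 2021), C (13 July 2021), D (30 November 2021).
The subordination applies — A was senior to B — so A and B swap.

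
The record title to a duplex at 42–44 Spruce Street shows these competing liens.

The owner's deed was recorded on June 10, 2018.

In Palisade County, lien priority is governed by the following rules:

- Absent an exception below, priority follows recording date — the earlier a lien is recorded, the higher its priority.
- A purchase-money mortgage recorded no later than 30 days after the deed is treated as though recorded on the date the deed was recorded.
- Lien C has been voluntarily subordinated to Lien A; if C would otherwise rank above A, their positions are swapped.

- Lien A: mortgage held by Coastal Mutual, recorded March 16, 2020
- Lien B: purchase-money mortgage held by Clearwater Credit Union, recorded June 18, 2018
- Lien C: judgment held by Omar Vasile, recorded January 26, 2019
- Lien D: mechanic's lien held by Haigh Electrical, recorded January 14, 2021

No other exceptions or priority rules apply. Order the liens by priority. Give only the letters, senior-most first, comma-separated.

Adjusting effective dates: B was recorded within the 30-day window, so its effective date is the deed date June 10, 2018.
By effective date, earliest first: B (June 10, 2018), C (January 26, 2019), A (March 16, 2020), D (January 14, 2021).
C is senior to A before the subordination, so the two trade places.

B, A, C, D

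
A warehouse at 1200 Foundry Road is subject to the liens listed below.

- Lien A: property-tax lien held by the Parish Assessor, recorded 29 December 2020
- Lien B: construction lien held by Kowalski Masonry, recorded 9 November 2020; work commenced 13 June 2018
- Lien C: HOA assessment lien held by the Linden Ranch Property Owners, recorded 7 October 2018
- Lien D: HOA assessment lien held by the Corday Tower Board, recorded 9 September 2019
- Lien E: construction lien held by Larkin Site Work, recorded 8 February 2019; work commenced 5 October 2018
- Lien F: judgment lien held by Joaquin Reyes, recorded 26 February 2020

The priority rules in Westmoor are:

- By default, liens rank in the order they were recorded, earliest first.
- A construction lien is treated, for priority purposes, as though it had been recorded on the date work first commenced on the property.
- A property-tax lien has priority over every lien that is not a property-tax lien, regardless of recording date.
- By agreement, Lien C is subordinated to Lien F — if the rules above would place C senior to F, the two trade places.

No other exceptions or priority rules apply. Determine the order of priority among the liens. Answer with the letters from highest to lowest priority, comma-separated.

Adjusting effective dates: B relates back to 13 June 2018 (work commenced); E's effective date is 5 October 2018, when work began.
A is a property-tax lien, so it outranks all other liens regardless of date.
Ordering the rest by effective date: B (13 June 2018), E (5 October 2018), C (7 October 2018), D (9 September 2019), F (26 February 2020).
The subordination applies — C was senior to F — so C and F swap.

A, B, E, F, D, C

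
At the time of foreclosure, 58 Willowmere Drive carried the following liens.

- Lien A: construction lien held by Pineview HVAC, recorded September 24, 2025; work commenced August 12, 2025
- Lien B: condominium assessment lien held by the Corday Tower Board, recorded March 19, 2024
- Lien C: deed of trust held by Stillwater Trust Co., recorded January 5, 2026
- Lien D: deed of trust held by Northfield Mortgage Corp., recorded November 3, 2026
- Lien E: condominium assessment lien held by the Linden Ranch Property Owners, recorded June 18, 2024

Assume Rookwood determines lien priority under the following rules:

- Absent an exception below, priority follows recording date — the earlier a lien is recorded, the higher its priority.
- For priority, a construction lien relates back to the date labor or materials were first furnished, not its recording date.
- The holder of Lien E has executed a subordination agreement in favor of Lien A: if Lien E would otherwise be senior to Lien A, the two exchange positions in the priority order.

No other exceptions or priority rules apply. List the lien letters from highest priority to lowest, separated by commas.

B, A, E, C, D

Effective dates after the stated exceptions: A relates back to August 12, 2025 (work commenced).
By effective date, earliest first: B (March 19, 2024), E (June 18, 2024), A (August 12, 2025), C (January 5, 2026), D (November 3, 2026).
Because E would otherwise rank above A, the subordination swaps them.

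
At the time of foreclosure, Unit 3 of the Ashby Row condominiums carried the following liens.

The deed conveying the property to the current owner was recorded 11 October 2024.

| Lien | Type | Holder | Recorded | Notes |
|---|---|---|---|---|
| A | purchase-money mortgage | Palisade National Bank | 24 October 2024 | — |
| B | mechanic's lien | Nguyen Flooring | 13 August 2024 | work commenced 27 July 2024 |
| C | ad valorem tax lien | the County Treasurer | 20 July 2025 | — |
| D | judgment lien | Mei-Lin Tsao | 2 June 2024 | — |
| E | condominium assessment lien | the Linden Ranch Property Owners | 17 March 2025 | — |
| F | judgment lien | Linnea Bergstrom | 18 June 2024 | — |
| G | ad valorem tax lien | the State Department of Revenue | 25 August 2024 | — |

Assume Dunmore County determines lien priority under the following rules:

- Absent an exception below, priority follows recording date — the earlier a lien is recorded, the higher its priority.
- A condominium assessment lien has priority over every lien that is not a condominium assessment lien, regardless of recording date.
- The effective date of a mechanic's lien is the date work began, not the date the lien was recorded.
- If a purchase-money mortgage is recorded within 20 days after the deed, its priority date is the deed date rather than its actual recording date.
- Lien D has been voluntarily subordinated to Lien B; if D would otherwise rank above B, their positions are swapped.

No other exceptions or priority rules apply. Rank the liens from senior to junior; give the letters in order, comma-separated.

Adjusting effective dates: A's effective date is the deed date, 11 October 2024; B is treated as recorded 27 July 2024, the work-commencement date.
E is a condominium assessment lien and takes priority over every other lien.
Ordering the rest by effective date: D (2 June 2024), F (18 June 2024), B (27 July 2024), G (25 August 2024), A (11 October 2024), C (20 July 2025).
D would otherwise be senior to B, so under the subordination agreement D and B exchange positions.

E, B, F, D, G, A, C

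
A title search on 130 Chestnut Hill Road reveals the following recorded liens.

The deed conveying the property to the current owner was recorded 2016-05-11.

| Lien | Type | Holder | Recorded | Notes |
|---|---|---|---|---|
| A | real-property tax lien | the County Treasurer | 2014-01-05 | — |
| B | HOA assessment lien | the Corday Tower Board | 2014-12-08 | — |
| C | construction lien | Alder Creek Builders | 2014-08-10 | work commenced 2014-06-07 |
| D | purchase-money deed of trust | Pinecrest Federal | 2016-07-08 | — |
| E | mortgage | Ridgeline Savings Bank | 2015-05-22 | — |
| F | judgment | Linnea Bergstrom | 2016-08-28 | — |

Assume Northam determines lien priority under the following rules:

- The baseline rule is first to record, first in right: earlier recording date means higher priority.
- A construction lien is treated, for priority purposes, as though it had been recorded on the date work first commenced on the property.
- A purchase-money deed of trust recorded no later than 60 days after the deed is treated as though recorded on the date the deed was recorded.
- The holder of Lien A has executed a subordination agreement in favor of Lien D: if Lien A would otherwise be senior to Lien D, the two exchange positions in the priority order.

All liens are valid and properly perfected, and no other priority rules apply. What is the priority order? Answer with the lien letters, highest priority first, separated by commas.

D, C, B, E, A, F

First, effective dates: C's effective date is 2014-06-07, when work began; D relates back to the deed date 2016-05-11.
Ordering by effective date: A (2014-01-05), C (2014-06-07), B (2014-12-08), E (2015-05-22), D (2016-05-11), F (2016-08-28).
A is senior to D before the subordination, so the two trade places.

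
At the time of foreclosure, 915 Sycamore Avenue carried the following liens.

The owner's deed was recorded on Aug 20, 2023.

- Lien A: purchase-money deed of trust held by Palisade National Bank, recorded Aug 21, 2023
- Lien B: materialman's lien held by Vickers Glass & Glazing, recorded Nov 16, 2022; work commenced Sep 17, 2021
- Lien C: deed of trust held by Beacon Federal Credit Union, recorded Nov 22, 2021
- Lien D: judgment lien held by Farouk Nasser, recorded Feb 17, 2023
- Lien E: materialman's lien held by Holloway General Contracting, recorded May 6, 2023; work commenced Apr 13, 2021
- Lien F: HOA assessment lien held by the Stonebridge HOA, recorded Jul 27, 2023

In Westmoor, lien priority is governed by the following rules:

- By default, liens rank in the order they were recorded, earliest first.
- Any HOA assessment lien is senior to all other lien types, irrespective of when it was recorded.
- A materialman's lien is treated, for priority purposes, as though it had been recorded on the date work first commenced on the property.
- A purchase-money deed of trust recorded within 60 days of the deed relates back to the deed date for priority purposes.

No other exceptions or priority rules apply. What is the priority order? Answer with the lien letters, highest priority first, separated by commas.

Effective dates: A's effective date is the deed date, Aug 20, 2023; B relates back to Sep 17, 2021 (work commenced); E's effective date is Apr 13, 2021, when work began.
F is an HOA assessment lien and takes priority over every other lien.
Among the remaining liens, by effective date: E (Apr 13, 2021), B (Sep 17, 2021), C (Nov 22, 2021), D (Feb 17, 2023), A (Aug 20, 2023).

F, E, B, C, D, A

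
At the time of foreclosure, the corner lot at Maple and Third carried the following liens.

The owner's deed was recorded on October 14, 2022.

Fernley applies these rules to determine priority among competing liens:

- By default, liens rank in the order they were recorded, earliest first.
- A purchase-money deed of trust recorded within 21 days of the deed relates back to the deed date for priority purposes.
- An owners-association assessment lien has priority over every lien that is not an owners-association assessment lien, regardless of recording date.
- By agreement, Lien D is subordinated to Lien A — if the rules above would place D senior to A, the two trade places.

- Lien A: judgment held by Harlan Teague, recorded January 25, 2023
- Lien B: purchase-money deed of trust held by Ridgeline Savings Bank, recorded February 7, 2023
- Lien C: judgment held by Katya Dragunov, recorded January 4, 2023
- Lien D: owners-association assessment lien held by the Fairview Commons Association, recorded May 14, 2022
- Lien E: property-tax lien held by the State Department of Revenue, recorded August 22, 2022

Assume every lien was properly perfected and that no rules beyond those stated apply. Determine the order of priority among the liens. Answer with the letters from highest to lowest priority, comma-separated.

A, E, C, D, B

First, effective dates: B was recorded 116 days after the deed — beyond 21 days — so no relation-back applies.
D is an owners-association assessment lien, so it outranks all other liens regardless of date.
Remaining liens by effective date: E (August 22, 2022), C (January 4, 2023), A (January 25, 2023), B (February 7, 2023).
The subordination applies — D was senior to A — so D and A swap.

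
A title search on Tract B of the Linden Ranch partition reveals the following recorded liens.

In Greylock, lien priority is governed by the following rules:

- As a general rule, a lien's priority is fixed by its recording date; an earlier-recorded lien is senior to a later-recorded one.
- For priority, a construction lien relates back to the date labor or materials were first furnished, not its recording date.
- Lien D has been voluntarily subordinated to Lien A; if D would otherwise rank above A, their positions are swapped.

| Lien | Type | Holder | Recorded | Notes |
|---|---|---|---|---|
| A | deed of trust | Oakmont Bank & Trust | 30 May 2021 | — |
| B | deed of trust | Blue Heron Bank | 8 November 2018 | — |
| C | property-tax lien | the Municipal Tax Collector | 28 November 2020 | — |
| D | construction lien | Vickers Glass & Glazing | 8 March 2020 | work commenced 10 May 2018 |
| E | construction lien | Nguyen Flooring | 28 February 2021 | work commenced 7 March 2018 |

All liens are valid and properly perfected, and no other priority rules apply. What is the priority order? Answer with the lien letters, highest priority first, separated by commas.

Effective dates: D is treated as recorded 10 May 2018, the work-commencement date; E is treated as recorded 7 March 2018, the work-commencement date.
Sorted by effective date: E (7 March 2018), D (10 May 2018), B (8 November 2018), C (28 November 2020), A (30 May 2021).
The subordination applies — D was senior to A — so D and A swap.

E, A, B, C, D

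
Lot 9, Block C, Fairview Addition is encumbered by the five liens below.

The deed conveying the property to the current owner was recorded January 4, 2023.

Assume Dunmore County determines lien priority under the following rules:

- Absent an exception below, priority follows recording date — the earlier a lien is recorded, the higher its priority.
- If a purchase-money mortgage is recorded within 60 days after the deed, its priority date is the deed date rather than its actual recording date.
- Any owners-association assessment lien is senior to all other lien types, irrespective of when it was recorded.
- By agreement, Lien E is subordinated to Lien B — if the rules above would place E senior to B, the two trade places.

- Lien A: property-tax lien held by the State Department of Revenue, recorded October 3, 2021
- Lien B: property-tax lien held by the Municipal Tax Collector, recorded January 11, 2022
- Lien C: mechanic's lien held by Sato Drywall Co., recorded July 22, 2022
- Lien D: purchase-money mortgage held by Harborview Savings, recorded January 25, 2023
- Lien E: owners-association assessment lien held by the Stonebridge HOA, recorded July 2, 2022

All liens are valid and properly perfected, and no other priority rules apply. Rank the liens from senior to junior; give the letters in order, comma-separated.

Adjusting effective dates: D's effective date is the deed date, January 4, 2023.
E is an owners-association assessment lien, so it outranks all other liens regardless of date.
Remaining liens by effective date: A (October 3, 2021), B (January 11, 2022), C (July 22, 2022), D (January 4, 2023).
Because E would otherwise rank above B, the subordination swaps them.

B, A, E, C, D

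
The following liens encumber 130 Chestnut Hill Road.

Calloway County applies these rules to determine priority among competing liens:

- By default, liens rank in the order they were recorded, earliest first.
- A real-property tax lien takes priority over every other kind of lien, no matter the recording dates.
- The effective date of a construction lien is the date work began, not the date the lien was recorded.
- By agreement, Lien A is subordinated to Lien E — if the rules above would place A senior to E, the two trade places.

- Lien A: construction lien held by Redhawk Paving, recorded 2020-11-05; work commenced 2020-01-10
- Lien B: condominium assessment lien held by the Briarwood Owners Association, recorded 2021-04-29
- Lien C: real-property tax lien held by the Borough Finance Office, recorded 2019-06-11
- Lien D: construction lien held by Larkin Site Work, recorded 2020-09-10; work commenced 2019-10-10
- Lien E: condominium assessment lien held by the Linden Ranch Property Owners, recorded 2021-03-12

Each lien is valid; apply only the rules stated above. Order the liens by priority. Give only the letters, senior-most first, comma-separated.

Adjusting effective dates: A relates back to 2020-01-10 (work commenced); D relates back to 2019-10-10 (work commenced).
As a real-property tax lien, C is senior to every other lien.
Ordering the rest by effective date: D (2019-10-10), A (2020-01-10), E (2021-03-12), B (2021-04-29).
Because A would otherwise rank above E, the subordination swaps them.

C, D, E, A, B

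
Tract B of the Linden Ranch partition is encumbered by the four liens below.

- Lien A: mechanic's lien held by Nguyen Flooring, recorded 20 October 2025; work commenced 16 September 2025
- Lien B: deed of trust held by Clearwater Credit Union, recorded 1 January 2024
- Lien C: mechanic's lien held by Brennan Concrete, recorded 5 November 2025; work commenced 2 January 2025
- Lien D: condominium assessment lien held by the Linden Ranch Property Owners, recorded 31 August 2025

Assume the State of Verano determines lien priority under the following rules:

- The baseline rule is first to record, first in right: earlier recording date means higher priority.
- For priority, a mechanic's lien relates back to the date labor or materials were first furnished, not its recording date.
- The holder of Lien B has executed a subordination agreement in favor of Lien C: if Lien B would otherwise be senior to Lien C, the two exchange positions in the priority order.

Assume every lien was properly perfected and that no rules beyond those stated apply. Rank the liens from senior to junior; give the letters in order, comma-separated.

Effective dates: A's effective date is 16 September 2025, when work began; C relates back to 2 January 2025 (work commenced).
By effective date, earliest first: B (1 January 2024), C (2 January 2025), D (31 August 2025), A (16 September 2025).
B would otherwise be senior to C, so under the subordination agreement B and C exchange positions.

C, B, D, A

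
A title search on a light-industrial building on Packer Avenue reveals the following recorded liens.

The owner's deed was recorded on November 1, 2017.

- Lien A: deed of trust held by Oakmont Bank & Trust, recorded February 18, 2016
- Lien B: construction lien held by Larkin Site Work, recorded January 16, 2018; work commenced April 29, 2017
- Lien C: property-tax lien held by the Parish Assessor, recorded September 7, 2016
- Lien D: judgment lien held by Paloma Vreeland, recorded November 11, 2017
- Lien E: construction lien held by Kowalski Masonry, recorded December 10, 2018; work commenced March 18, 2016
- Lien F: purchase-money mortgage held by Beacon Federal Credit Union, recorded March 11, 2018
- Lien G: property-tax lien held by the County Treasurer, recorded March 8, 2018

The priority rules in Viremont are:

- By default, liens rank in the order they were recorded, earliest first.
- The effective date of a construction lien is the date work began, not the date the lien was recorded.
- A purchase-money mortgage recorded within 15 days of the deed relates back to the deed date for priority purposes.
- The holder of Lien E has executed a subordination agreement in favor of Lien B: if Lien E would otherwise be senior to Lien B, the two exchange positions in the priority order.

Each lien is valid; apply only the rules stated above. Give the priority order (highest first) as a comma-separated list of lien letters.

Effective dates: B relates back to April 29, 2017 (work commenced); E is treated as recorded March 18, 2016, the work-commencement date; F was recorded 130 days after the deed — beyond 15 days — so no relation-back applies.
Sorted by effective date: A (February 18, 2016), E (March 18, 2016), C (September 7, 2016), B (April 29, 2017), D (November 11, 2017), G (March 8, 2018), F (March 11, 2018).
Because E would otherwise rank above B, the subordination swaps them.

A, B, C, E, D, G, F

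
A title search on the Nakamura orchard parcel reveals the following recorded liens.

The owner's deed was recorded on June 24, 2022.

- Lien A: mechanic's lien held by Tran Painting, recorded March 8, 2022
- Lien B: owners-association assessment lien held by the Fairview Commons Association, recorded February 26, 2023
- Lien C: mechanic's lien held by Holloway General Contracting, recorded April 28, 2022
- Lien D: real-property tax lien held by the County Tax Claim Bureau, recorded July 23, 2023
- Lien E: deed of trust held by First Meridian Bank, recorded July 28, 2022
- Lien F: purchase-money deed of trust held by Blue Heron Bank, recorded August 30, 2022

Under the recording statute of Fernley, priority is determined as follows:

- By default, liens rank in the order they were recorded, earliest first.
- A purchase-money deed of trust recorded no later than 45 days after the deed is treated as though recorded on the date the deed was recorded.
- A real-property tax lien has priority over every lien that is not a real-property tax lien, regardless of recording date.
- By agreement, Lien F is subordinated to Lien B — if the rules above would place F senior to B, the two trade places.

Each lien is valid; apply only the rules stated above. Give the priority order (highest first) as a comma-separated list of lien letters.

Effective dates: F missed the 45-day window (67 days after the deed), so its recording date stands.
D is a real-property tax lien, so it outranks all other liens regardless of date.
Remaining liens by effective date: A (March 8, 2022), C (April 28, 2022), E (July 28, 2022), F (August 30, 2022), B (February 26, 2023).
F would otherwise be senior to B, so under the subordination agreement F and B exchange positions.

D, A, C, E, B, F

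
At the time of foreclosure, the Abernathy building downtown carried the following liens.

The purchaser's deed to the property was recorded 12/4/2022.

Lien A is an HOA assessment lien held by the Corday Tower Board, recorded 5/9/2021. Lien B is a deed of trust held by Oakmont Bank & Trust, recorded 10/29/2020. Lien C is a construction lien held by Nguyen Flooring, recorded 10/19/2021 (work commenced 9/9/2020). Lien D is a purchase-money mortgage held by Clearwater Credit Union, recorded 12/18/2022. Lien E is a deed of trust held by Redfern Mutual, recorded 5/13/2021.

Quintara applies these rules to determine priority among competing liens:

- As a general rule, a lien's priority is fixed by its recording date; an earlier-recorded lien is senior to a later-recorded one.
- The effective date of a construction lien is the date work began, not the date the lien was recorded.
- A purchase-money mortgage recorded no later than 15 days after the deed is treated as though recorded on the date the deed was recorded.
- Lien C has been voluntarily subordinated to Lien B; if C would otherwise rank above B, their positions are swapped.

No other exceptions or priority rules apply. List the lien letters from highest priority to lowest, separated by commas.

Effective dates: C is treated as recorded 9/9/2020, the work-commencement date; D was recorded within the 15-day window, so its effective date is the deed date 12/4/2022.
Sorted by effective date: C (9/9/2020), B (10/29/2020), A (5/9/2021), E (5/13/2021), D (12/4/2022).
C is senior to B before the subordination, so the two trade places.

B, C, A, E, D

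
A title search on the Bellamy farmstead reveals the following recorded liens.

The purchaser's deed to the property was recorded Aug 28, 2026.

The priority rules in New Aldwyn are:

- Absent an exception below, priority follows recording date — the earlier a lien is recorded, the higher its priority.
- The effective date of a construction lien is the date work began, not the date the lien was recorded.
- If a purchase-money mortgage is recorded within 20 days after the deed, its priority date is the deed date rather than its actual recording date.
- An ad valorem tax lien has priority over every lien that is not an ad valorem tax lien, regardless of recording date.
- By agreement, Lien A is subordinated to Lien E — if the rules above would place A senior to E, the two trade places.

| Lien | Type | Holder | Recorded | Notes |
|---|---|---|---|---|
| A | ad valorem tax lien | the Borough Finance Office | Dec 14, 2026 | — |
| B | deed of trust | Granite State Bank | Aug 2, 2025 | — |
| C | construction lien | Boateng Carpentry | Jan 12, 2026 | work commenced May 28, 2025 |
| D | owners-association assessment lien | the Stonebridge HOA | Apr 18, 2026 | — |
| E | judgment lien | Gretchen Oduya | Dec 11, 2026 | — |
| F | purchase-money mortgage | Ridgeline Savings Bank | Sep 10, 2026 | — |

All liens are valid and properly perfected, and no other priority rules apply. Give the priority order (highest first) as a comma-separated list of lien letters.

E, C, B, D, F, A

Effective dates: C's effective date is May 28, 2025, when work began; F's effective date is the deed date, Aug 28, 2026.
A, as an ad valorem tax lien, has superpriority and ranks first.
Remaining liens by effective date: C (May 28, 2025), B (Aug 2, 2025), D (Apr 18, 2026), F (Aug 28, 2026), E (Dec 11, 2026).
A is senior to E before the subordination, so the two trade places.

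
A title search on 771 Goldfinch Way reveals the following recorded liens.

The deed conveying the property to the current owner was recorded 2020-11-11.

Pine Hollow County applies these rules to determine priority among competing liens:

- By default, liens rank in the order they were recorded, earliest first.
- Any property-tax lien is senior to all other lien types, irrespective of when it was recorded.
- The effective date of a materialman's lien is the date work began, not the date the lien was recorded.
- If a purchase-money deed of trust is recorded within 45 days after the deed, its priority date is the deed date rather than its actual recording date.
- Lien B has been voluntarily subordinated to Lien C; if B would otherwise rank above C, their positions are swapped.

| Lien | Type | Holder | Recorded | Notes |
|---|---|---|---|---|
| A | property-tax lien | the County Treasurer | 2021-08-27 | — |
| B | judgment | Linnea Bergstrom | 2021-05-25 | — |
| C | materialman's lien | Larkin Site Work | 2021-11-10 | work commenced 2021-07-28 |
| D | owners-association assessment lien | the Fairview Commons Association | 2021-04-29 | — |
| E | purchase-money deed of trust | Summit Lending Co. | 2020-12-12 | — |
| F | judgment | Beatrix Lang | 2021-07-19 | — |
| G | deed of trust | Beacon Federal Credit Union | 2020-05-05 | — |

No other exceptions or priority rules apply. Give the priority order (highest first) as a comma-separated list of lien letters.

First, effective dates: C relates back to 2021-07-28 (work commenced); E's effective date is the deed date, 2020-11-11.
A is a property-tax lien, so it outranks all other liens regardless of date.
Ordering the rest by effective date: G (2020-05-05), E (2020-11-11), D (2021-04-29), B (2021-05-25), F (2021-07-19), C (2021-07-28).
The subordination applies — B was senior to C — so B and C swap.

A, G, E, D, C, F, B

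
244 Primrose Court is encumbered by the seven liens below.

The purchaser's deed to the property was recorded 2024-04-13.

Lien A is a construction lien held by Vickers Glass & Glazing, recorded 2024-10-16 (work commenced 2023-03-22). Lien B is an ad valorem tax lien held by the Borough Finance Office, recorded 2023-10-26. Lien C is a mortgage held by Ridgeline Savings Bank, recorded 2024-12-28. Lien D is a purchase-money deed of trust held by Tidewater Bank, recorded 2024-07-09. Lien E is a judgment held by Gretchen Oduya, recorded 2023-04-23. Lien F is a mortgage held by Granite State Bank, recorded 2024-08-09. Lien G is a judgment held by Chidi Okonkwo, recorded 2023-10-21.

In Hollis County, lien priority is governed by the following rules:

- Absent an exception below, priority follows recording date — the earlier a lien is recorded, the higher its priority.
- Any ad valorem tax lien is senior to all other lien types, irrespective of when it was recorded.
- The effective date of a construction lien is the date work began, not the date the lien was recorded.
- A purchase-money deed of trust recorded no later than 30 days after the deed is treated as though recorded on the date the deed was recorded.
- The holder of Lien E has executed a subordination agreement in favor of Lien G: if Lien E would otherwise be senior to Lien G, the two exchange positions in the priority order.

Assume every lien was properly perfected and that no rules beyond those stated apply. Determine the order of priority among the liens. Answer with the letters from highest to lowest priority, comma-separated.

Adjusting effective dates: A's effective date is 2023-03-22, when work began; D was recorded 87 days after the deed, outside the 30-day window, so it keeps its recording date.
B is an ad valorem tax lien, so it outranks all other liens regardless of date.
Remaining liens by effective date: A (2023-03-22), E (2023-04-23), G (2023-10-21), D (2024-07-09), F (2024-08-09), C (2024-12-28).
Because E would otherwise rank above G, the subordination swaps them.

B, A, G, E, D, F, C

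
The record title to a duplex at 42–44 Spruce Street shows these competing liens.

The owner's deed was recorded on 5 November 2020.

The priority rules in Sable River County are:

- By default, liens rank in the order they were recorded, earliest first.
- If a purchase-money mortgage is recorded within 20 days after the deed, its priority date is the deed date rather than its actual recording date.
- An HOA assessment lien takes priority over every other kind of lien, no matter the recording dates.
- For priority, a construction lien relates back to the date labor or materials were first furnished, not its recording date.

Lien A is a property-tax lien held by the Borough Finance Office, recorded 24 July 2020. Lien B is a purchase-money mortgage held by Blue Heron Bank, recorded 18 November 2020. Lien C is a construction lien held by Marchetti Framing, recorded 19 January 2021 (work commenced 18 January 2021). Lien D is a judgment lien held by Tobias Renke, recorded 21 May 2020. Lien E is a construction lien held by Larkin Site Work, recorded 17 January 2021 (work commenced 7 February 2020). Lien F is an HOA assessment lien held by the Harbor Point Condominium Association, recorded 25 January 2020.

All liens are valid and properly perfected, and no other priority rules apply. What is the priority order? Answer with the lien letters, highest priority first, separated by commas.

F, E, D, A, B, C

Effective dates after the stated exceptions: B was recorded within the 20-day window, so its effective date is the deed date 5 November 2020; C relates back to 18 January 2021 (work commenced); E is treated as recorded 7 February 2020, the work-commencement date.
As an HOA assessment lien, F is senior to every other lien.
Remaining liens by effective date: E (7 February 2020), D (21 May 2020), A (24 July 2020), B (5 November 2020), C (18 January 2021).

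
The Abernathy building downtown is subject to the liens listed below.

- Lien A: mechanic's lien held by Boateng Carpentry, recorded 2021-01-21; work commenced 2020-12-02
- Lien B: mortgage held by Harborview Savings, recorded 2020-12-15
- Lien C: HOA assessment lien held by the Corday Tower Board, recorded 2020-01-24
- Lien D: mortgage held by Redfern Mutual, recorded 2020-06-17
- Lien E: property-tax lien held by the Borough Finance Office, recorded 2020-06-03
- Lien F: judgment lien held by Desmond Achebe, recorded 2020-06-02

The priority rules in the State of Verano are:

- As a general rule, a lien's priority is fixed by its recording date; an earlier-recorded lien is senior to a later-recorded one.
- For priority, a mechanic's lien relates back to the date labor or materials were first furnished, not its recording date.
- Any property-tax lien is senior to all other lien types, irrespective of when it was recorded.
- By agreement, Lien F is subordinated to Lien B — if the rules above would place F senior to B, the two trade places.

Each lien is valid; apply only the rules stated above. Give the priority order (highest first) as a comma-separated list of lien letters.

E, C, B, D, A, F

Adjusting effective dates: A is treated as recorded 2020-12-02, the work-commencement date.
E is a property-tax lien, so it outranks all other liens regardless of date.
The other liens, earliest effective date first: C (2020-01-24), F (2020-06-02), D (2020-06-17), A (2020-12-02), B (2020-12-15).
Because F would otherwise rank above B, the subordination swaps them.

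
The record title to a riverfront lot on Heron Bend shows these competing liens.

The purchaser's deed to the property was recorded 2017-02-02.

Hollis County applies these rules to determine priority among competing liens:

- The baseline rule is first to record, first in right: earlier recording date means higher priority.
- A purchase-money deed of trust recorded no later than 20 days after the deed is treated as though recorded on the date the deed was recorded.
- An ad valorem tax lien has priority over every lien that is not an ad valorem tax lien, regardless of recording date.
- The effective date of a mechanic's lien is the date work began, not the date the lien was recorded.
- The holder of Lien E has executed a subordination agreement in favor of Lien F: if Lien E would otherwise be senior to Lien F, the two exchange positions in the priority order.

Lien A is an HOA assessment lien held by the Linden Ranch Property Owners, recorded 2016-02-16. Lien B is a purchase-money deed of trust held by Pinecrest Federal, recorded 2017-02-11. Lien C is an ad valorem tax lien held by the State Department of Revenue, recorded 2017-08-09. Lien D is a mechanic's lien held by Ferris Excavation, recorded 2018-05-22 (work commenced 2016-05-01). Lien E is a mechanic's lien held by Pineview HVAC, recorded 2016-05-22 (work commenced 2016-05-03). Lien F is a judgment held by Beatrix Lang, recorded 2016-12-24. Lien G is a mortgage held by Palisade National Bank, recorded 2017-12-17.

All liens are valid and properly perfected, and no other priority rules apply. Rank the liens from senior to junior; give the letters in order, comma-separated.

Adjusting effective dates: B was recorded within the 20-day window, so its effective date is the deed date 2017-02-02; D is treated as recorded 2016-05-01, the work-commencement date; E relates back to 2016-05-03 (work commenced).
C is an ad valorem tax lien and takes priority over every other lien.
Ordering the rest by effective date: A (2016-02-16), D (2016-05-01), E (2016-05-03), F (2016-12-24), B (2017-02-02), G (2017-12-17).
Because E would otherwise rank above F, the subordination swaps them.

C, A, D, F, E, B, G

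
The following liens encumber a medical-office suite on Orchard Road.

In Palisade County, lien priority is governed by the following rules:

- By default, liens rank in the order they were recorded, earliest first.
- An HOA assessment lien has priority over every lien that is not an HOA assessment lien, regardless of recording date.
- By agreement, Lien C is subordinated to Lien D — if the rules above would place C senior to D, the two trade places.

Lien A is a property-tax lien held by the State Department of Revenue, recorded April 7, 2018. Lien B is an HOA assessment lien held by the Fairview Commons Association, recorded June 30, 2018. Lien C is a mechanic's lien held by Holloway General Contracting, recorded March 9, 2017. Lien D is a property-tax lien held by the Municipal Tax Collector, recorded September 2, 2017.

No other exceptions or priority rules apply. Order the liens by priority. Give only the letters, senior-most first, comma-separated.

B, D, C, A

B is an HOA assessment lien, so it outranks all other liens regardless of date.
Remaining liens by effective date: C (March 9, 2017), D (September 2, 2017), A (April 7, 2018).
The subordination applies — C was senior to D — so C and D swap.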